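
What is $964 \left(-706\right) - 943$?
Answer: $-681527$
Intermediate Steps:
$964 \left(-706\right) - 943 = -680584 - 943 = -681527$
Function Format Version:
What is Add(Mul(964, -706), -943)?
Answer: -681527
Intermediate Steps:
Add(Mul(964, -706), -943) = Add(-680584, -943) = -681527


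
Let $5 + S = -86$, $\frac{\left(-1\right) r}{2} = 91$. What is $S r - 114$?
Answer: $16448$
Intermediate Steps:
$r = -182$ ($r = \left(-2\right) 91 = -182$)
$S = -91$ ($S = -5 - 86 = -91$)
$S r - 114 = \left(-91\right) \left(-182\right) - 114 = 16562 - 114 = 16448$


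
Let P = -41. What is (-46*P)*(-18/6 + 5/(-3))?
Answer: -26404/3 ≈ -8801.3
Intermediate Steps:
(-46*P)*(-18/6 + 5/(-3)) = (-46*(-41))*(-18/6 + 5/(-3)) = 1886*(-18*⅙ + 5*(-⅓)) = 1886*(-3 - 5/3) = 1886*(-14/3) = -26404/3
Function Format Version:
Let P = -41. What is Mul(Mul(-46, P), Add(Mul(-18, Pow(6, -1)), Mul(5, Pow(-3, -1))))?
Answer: Rational(-26404, 3) ≈ -8801.3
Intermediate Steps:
Mul(Mul(-46, P), Add(Mul(-18, Pow(6, -1)), Mul(5, Pow(-3, -1)))) = Mul(Mul(-46, -41), Add(Mul(-18, Pow(6, -1)), Mul(5, Pow(-3, -1)))) = Mul(1886, Add(Mul(-18, Rational(1, 6)), Mul(5, Rational(-1, 3)))) = Mul(1886, Add(-3, Rational(-5, 3))) = Mul(1886, Rational(-14, 3)) = Rational(-26404, 3)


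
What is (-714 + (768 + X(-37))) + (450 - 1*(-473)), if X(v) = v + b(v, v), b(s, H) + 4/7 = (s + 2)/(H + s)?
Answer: 486869/518 ≈ 939.90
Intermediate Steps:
b(s, H) = -4/7 + (2 + s)/(H + s) (b(s, H) = -4/7 + (s + 2)/(H + s) = -4/7 + (2 + s)/(H + s))
X(v) = v + (14 - v)/(14*v) (X(v) = v + (14 - 4*v + 3*v)/(7*(v + v)) = v + (14 - v)/(7*((2*v))) = v + (1/(2*v))*(14 - v)/7 = v + (14 - v)/(14*v))
(-714 + (768 + X(-37))) + (450 - 1*(-473)) = (-714 + (768 + (-1/14 - 37 + 1/(-37)))) + (450 - 1*(-473)) = (-714 + (768 + (-1/14 - 37 - 1/37))) + (450 + 473) = (-714 + (768 - 19217/518)) + 923 = (-714 + 378607/518) + 923 = 8755/518 + 923 = 486869/518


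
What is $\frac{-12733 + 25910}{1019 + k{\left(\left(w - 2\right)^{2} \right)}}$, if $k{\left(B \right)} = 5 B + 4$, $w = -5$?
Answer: $\frac{13177}{1268} \approx 10.392$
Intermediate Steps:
$k{\left(B \right)} = 4 + 5 B$
$\frac{-12733 + 25910}{1019 + k{\left(\left(w - 2\right)^{2} \right)}} = \frac{-12733 + 25910}{1019 + \left(4 + 5 \left(-5 - 2\right)^{2}\right)} = \frac{13177}{1019 + \left(4 + 5 \left(-7\right)^{2}\right)} = \frac{13177}{1019 + \left(4 + 5 \cdot 49\right)} = \frac{13177}{1019 + \left(4 + 245\right)} = \frac{13177}{1019 + 249} = \frac{13177}{1268}$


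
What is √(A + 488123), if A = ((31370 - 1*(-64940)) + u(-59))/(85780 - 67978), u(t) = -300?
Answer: 2*√1074259422223/2967 ≈ 698.66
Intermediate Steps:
A = 48005/8901 (A = ((31370 - 1*(-64940)) - 300)/(85780 - 67978) = ((31370 + 64940) - 300)/17802 = (96310 - 300)*(1/17802) = 96010*(1/17802) = 48005/8901 ≈ 5.3932)
√(A + 488123) = √(48005/8901 + 488123) = √(4344830828/8901) = 2*√1074259422223/2967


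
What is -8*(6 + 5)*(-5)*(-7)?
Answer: -3080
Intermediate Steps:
-8*(6 + 5)*(-5)*(-7) = -88*(-5)*(-7) = -8*(-55)*(-7) = 440*(-7) = -3080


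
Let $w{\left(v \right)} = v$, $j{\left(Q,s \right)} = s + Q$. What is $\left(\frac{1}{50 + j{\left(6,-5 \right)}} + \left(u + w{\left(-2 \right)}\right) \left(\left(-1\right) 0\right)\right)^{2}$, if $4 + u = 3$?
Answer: $\frac{1}{2601} \approx 0.00038447$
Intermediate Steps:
$u = -1$ ($u = -4 + 3 = -1$)
$j{\left(Q,s \right)} = Q + s$
$\left(\frac{1}{50 + j{\left(6,-5 \right)}} + \left(u + w{\left(-2 \right)}\right) \left(\left(-1\right) 0\right)\right)^{2} = \left(\frac{1}{50 + \left(6 - 5\right)} + \left(-1 - 2\right) \left(\left(-1\right) 0\right)\right)^{2} = \left(\frac{1}{50 + 1} - 0\right)^{2} = \left(\frac{1}{51} + 0\right)^{2} = \left(\frac{1}{51}\right)^{2} = \frac{1}{2601}$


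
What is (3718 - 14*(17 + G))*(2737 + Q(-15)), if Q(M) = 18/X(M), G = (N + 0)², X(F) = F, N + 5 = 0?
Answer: 8563054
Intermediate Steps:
N = -5 (N = -5 + 0 = -5)
G = 25 (G = (-5 + 0)² = (-5)² = 25)
Q(M) = 18/M
(3718 - 14*(17 + G))*(2737 + Q(-15)) = (3718 - 14*(17 + 25))*(2737 + 18/(-15)) = (3718 - 14*42)*(2737 + 18*(-1/15)) = (3718 - 588)*(2737 - 6/5) = 3130*(13679/5) = 8563054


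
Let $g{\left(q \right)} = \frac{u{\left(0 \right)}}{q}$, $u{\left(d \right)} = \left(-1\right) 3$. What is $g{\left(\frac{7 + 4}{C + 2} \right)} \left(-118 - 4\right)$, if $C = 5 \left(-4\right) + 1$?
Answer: $- \frac{6222}{11} \approx -565.64$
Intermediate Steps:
$C = -19$ ($C = -20 + 1 = -19$)
$u{\left(d \right)} = -3$
$g{\left(q \right)} = - \frac{3}{q}$
$g{\left(\frac{7 + 4}{C + 2} \right)} \left(-118 - 4\right) = - \frac{3}{\left(7 + 4\right) \frac{1}{-19 + 2}} \left(-118 - 4\right) = - \frac{3}{11 \frac{1}{-17}} \left(-122\right) = - \frac{3}{11 \left(- \frac{1}{17}\right)} \left(-122\right) = - \frac{3}{- \frac{11}{17}} \left(-122\right) = \left(-3\right) \left(- \frac{17}{11}\right) \left(-122\right) = \frac{51}{11} \left(-122\right) = - \frac{6222}{11}$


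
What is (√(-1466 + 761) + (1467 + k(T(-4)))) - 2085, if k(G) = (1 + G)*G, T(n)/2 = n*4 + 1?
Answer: 252 + I*√705 ≈ 252.0 + 26.552*I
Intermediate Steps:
T(n) = 2 + 8*n (T(n) = 2*(n*4 + 1) = 2*(4*n + 1) = 2*(1 + 4*n) = 2 + 8*n)
k(G) = G*(1 + G)
(√(-1466 + 761) + (1467 + k(T(-4)))) - 2085 = (√(-1466 + 761) + (1467 + (2 + 8*(-4))*(1 + (2 + 8*(-4))))) - 2085 = (√(-705) + (1467 + (2 - 32)*(1 + (2 - 32)))) - 2085 = (I*√705 + (1467 - 30*(1 - 30))) - 2085 = (I*√705 + (1467 - 30*(-29))) - 2085 = (I*√705 + (1467 + 870)) - 2085 = (I*√705 + 2337) - 2085 = (2337 + I*√705) - 2085 = 252 + I*√705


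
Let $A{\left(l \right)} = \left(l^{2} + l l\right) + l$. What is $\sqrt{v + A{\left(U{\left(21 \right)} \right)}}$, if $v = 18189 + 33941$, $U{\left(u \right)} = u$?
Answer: $\sqrt{53033} \approx 230.29$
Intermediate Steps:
$A{\left(l \right)} = l + 2 l^{2}$ ($A{\left(l \right)} = \left(l^{2} + l^{2}\right) + l = 2 l^{2} + l = l + 2 l^{2}$)
$v = 52130$
$\sqrt{v + A{\left(U{\left(21 \right)} \right)}} = \sqrt{52130 + 21 \left(1 + 2 \cdot 21\right)} = \sqrt{52130 + 21 \left(1 + 42\right)} = \sqrt{52130 + 21 \cdot 43} = \sqrt{52130 + 903} = \sqrt{53033}$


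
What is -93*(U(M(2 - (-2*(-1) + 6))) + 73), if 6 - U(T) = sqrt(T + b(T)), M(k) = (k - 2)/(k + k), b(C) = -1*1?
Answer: -7347 + 31*I*sqrt(3) ≈ -7347.0 + 53.694*I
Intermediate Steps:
b(C) = -1
M(k) = (-2 + k)/(2*k) (M(k) = (-2 + k)/((2*k)) = (-2 + k)*(1/(2*k)) = (-2 + k)/(2*k))
U(T) = 6 - sqrt(-1 + T) (U(T) = 6 - sqrt(T - 1) = 6 - sqrt(-1 + T))
-93*(U(M(2 - (-2*(-1) + 6))) + 73) = -93*((6 - sqrt(-1 + (-2 + (2 - (-2*(-1) + 6)))/(2*(2 - (-2*(-1) + 6))))) + 73) = -93*((6 - sqrt(-1 + (-2 + (2 - (2 + 6)))/(2*(2 - (2 + 6))))) + 73) = -93*((6 - sqrt(-1 + (-2 + (2 - 1*8))/(2*(2 - 1*8)))) + 73) = -93*((6 - sqrt(-1 + (-2 + (2 - 8))/(2*(2 - 8)))) + 73) = -93*((6 - sqrt(-1 + (1/2)*(-2 - 6)/(-6))) + 73) = -93*((6 - sqrt(-1 + (1/2)*(-1/6)*(-8))) + 73) = -93*((6 - sqrt(-1 + 2/3)) + 73) = -93*((6 - sqrt(-1/3)) + 73) = -93*((6 - I*sqrt(3)/3) + 73) = -93*(79 - I*sqrt(3)/3) = -7347 + 31*I*sqrt(3)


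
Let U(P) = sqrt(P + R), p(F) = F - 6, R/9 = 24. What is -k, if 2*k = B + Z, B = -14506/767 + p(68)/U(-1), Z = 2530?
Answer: -963002/767 - 31*sqrt(215)/215 ≈ -1257.7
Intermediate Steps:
R = 216 (R = 9*24 = 216)
p(F) = -6 + F
U(P) = sqrt(216 + P) (U(P) = sqrt(P + 216) = sqrt(216 + P))
B = -14506/767 + 62*sqrt(215)/215 (B = -14506/767 + (-6 + 68)/(sqrt(216 - 1)) = -14506*1/767 + 62/(sqrt(215)) = -14506/767 + 62*(sqrt(215)/215) = -14506/767 + 62*sqrt(215)/215 ≈ -14.684)
k = 963002/767 + 31*sqrt(215)/215 (k = ((-14506/767 + 62*sqrt(215)/215) + 2530)/2 = (1926004/767 + 62*sqrt(215)/215)/2 = 963002/767 + 31*sqrt(215)/215 ≈ 1257.7)
-k = -(963002/767 + 31*sqrt(215)/215) = -963002/767 - 31*sqrt(215)/215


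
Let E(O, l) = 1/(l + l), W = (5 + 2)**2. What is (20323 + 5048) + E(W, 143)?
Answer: 7256107/286 ≈ 25371.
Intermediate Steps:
W = 49 (W = 7**2 = 49)
E(O, l) = 1/(2*l)
(20323 + 5048) + E(W, 143) = (20323 + 5048) + (1/2)/143 = 25371 + (1/2)*(1/143) = 25371 + 1/286 = 7256107/286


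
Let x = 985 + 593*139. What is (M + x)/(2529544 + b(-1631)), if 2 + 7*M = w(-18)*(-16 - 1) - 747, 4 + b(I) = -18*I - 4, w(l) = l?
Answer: 583441/17912258 ≈ 0.032572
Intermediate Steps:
x = 83412 (x = 985 + 82427 = 83412)
b(I) = -8 - 18*I (b(I) = -4 + (-18*I - 4) = -4 + (-4 - 18*I) = -8 - 18*I)
M = -443/7 (M = -2/7 + (-18*(-16 - 1) - 747)/7 = -2/7 + (-18*(-17) - 747)/7 = -2/7 + (306 - 747)/7 = -2/7 + (1/7)*(-441) = -2/7 - 63 = -443/7 ≈ -63.286)
(M + x)/(2529544 + b(-1631)) = (-443/7 + 83412)/(2529544 + (-8 - 18*(-1631))) = 583441/(7*(2529544 + (-8 + 29358))) = 583441/(7*(2529544 + 29350)) = (583441/7)/2558894 = (583441/7)*(1/2558894) = 583441/17912258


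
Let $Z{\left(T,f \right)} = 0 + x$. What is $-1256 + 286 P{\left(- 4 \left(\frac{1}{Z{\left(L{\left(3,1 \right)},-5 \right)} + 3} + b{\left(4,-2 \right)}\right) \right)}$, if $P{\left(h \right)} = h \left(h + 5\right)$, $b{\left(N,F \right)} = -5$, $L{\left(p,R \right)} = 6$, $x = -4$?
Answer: $197800$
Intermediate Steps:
$Z{\left(T,f \right)} = -4$ ($Z{\left(T,f \right)} = 0 - 4 = -4$)
$P{\left(h \right)} = h \left(5 + h\right)$
$-1256 + 286 P{\left(- 4 \left(\frac{1}{Z{\left(L{\left(3,1 \right)},-5 \right)} + 3} + b{\left(4,-2 \right)}\right) \right)} = -1256 + 286 - 4 \left(\frac{1}{-4 + 3} - 5\right) \left(5 - 4 \left(\frac{1}{-4 + 3} - 5\right)\right) = -1256 + 286 - 4 \left(\frac{1}{-1} - 5\right) \left(5 - 4 \left(\frac{1}{-1} - 5\right)\right) = -1256 + 286 - 4 \left(-1 - 5\right) \left(5 - 4 \left(-1 - 5\right)\right) = -1256 + 286 \left(-4\right) \left(-6\right) \left(5 - -24\right) = -1256 + 286 \cdot 24 \left(5 + 24\right) = -1256 + 286 \cdot 24 \cdot 29 = -1256 + 286 \cdot 696 = -1256 + 199056 = 197800$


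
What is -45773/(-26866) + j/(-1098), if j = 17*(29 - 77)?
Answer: 1718605/702354 ≈ 2.4469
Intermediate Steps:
j = -816 (j = 17*(-48) = -816)
-45773/(-26866) + j/(-1098) = -45773/(-26866) - 816/(-1098) = -45773*(-1/26866) - 816*(-1/1098) = 6539/3838 + 136/183 = 1718605/702354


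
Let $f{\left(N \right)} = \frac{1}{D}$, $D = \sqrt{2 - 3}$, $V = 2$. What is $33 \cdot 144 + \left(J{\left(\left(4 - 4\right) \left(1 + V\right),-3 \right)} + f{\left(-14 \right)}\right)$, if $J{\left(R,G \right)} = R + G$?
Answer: $4749 - i \approx 4749.0 - 1.0 i$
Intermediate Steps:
$J{\left(R,G \right)} = G + R$
$D = i$ ($D = \sqrt{-1} = i \approx 1.0 i$)
$f{\left(N \right)} = - i$ ($f{\left(N \right)} = \frac{1}{i} = - i$)
$33 \cdot 144 + \left(J{\left(\left(4 - 4\right) \left(1 + V\right),-3 \right)} + f{\left(-14 \right)}\right) = 33 \cdot 144 - \left(3 + i - \left(4 - 4\right) \left(1 + 2\right)\right) = 4752 + \left(\left(-3 + 0 \cdot 3\right) - i\right) = 4752 + \left(\left(-3 + 0\right) - i\right) = 4752 - \left(3 + i\right) = 4749 - i$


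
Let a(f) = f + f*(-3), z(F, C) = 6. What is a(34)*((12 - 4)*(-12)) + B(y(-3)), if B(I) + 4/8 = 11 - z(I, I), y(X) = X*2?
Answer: 13065/2 ≈ 6532.5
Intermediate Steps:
y(X) = 2*X
a(f) = -2*f (a(f) = f - 3*f = -2*f)
B(I) = 9/2 (B(I) = -1/2 + (11 - 1*6) = -1/2 + (11 - 6) = -1/2 + 5 = 9/2)
a(34)*((12 - 4)*(-12)) + B(y(-3)) = (-2*34)*((12 - 4)*(-12)) + 9/2 = -544*(-12) + 9/2 = -68*(-96) + 9/2 = 6528 + 9/2 = 13065/2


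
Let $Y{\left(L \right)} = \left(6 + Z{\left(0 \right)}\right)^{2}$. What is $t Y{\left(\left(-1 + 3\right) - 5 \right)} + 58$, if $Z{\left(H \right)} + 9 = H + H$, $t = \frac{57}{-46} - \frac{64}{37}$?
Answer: $\frac{53239}{1702} \approx 31.28$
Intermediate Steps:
$t = - \frac{5053}{1702}$ ($t = 57 \left(- \frac{1}{46}\right) - \frac{64}{37} = - \frac{57}{46} - \frac{64}{37} = - \frac{5053}{1702} \approx -2.9689$)
$Z{\left(H \right)} = -9 + 2 H$ ($Z{\left(H \right)} = -9 + \left(H + H\right) = -9 + 2 H$)
$Y{\left(L \right)} = 9$ ($Y{\left(L \right)} = \left(6 + \left(-9 + 2 \cdot 0\right)\right)^{2} = \left(6 + \left(-9 + 0\right)\right)^{2} = \left(6 - 9\right)^{2} = \left(-3\right)^{2} = 9$)
$t Y{\left(\left(-1 + 3\right) - 5 \right)} + 58 = \left(- \frac{5053}{1702}\right) 9 + 58 = - \frac{45477}{1702} + 58 = \frac{53239}{1702}$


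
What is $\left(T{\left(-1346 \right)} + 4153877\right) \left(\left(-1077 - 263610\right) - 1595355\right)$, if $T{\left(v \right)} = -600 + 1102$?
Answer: $-7727319423918$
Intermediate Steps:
$T{\left(v \right)} = 502$
$\left(T{\left(-1346 \right)} + 4153877\right) \left(\left(-1077 - 263610\right) - 1595355\right) = \left(502 + 4153877\right) \left(\left(-1077 - 263610\right) - 1595355\right) = 4154379 \left(\left(-1077 - 263610\right) - 1595355\right) = 4154379 \left(-264687 - 1595355\right) = 4154379 \left(-1860042\right) = -7727319423918$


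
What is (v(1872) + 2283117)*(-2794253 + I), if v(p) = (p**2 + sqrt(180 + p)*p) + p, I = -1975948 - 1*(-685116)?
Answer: -23650080801705 - 45883674720*sqrt(57) ≈ -2.3996e+13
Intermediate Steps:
I = -1290832 (I = -1975948 + 685116 = -1290832)
v(p) = p + p**2 + p*sqrt(180 + p) (v(p) = (p**2 + p*sqrt(180 + p)) + p = p + p**2 + p*sqrt(180 + p))
(v(1872) + 2283117)*(-2794253 + I) = (1872*(1 + 1872 + sqrt(180 + 1872)) + 2283117)*(-2794253 - 1290832) = (1872*(1 + 1872 + sqrt(2052)) + 2283117)*(-4085085) = (1872*(1 + 1872 + 6*sqrt(57)) + 2283117)*(-4085085) = (1872*(1873 + 6*sqrt(57)) + 2283117)*(-4085085) = ((3506256 + 11232*sqrt(57)) + 2283117)*(-4085085) = (5789373 + 11232*sqrt(57))*(-4085085) = -23650080801705 - 45883674720*sqrt(57)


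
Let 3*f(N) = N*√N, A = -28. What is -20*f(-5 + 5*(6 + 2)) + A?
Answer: -28 - 700*√35/3 ≈ -1408.4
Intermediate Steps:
f(N) = N^(3/2)/3 (f(N) = (N*√N)/3 = N^(3/2)/3)
-20*f(-5 + 5*(6 + 2)) + A = -20*(-5 + 5*(6 + 2))^(3/2)/3 - 28 = -20*(-5 + 5*8)^(3/2)/3 - 28 = -20*(-5 + 40)^(3/2)/3 - 28 = -20*35^(3/2)/3 - 28 = -20*35*√35/3 - 28 = -700*√35/3 - 28 = -28 - 700*√35/3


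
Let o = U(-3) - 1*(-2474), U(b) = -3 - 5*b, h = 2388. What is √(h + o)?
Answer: √4874 ≈ 69.814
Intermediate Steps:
o = 2486 (o = (-3 - 5*(-3)) - 1*(-2474) = (-3 + 15) + 2474 = 12 + 2474 = 2486)
√(h + o) = √(2388 + 2486) = √4874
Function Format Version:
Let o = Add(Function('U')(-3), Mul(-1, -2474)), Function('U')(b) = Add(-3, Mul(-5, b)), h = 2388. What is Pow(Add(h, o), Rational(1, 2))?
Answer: Pow(4874, Rational(1, 2)) ≈ 69.814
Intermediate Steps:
o = 2486 (o = Add(Add(-3, Mul(-5, -3)), Mul(-1, -2474)) = Add(Add(-3, 15), 2474) = Add(12, 2474) = 2486)
Pow(Add(h, o), Rational(1, 2)) = Pow(Add(2388, 2486), Rational(1, 2)) = Pow(4874, Rational(1, 2))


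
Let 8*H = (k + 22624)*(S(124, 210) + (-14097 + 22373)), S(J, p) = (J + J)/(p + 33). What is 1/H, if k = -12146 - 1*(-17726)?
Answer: 243/7090894558 ≈ 3.4269e-8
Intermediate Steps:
S(J, p) = 2*J/(33 + p) (S(J, p) = (2*J)/(33 + p) = 2*J/(33 + p))
k = 5580 (k = -12146 + 17726 = 5580)
H = 7090894558/243 (H = ((5580 + 22624)*(2*124/(33 + 210) + (-14097 + 22373)))/8 = (28204*(2*124/243 + 8276))/8 = (28204*(2*124*(1/243) + 8276))/8 = (28204*(248/243 + 8276))/8 = (28204*(2011316/243))/8 = (⅛)*(56727156464/243) = 7090894558/243 ≈ 2.9181e+7)
1/H = 1/(7090894558/243) = 243/7090894558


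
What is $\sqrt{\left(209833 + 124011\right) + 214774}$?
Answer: $\sqrt{548618} \approx 740.69$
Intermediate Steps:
$\sqrt{\left(209833 + 124011\right) + 214774} = \sqrt{333844 + 214774} = \sqrt{548618}$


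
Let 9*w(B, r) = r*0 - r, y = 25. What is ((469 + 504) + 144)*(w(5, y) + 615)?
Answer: 6154670/9 ≈ 6.8385e+5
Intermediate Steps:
w(B, r) = -r/9 (w(B, r) = (r*0 - r)/9 = (0 - r)/9 = (-r)/9 = -r/9)
((469 + 504) + 144)*(w(5, y) + 615) = ((469 + 504) + 144)*(-⅑*25 + 615) = (973 + 144)*(-25/9 + 615) = 1117*(5510/9) = 6154670/9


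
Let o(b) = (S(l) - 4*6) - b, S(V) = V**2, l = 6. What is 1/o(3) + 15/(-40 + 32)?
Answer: -127/72 ≈ -1.7639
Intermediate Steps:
o(b) = 12 - b (o(b) = (6**2 - 4*6) - b = (36 - 1*24) - b = (36 - 24) - b = 12 - b)
1/o(3) + 15/(-40 + 32) = 1/(12 - 1*3) + 15/(-40 + 32) = 1/(12 - 3) + 15/(-8) = 1/9 - 1/8*15 = 1/9 - 15/8 = -127/72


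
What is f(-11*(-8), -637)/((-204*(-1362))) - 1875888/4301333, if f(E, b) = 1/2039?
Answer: -1062750711178603/2436843096851976 ≈ -0.43612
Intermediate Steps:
f(E, b) = 1/2039
f(-11*(-8), -637)/((-204*(-1362))) - 1875888/4301333 = 1/(2039*((-204*(-1362)))) - 1875888/4301333 = (1/2039)/277848 - 1875888*1/4301333 = (1/2039)*(1/277848) - 1875888/4301333 = 1/566532072 - 1875888/4301333 = -1062750711178603/2436843096851976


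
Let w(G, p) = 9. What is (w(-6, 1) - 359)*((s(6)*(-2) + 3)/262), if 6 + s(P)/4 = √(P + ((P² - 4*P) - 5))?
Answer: -8925/131 + 1400*√13/131 ≈ -29.597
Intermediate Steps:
s(P) = -24 + 4*√(-5 + P² - 3*P) (s(P) = -24 + 4*√(P + ((P² - 4*P) - 5)) = -24 + 4*√(P + (-5 + P² - 4*P)) = -24 + 4*√(-5 + P² - 3*P))
(w(-6, 1) - 359)*((s(6)*(-2) + 3)/262) = (9 - 359)*(((-24 + 4*√(-5 + 6² - 3*6))*(-2) + 3)/262) = -350*((-24 + 4*√(-5 + 36 - 18))*(-2) + 3)/262 = -350*((-24 + 4*√13)*(-2) + 3)/262 = -350*((48 - 8*√13) + 3)/262 = -350*(51 - 8*√13)/262 = -350*(51/262 - 4*√13/131) = -8925/131 + 1400*√13/131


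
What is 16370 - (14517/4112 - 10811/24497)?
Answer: 1648666171563/100731664 ≈ 16367.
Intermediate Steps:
16370 - (14517/4112 - 10811/24497) = 16370 - 1*311168117/100731664 = 16370 - 311168117/100731664 = 1648666171563/100731664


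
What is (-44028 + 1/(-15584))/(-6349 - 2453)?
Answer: 686132353/137170368 ≈ 5.0020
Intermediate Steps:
(-44028 + 1/(-15584))/(-6349 - 2453) = (-44028 - 1/15584)/(-8802) = -686132353/15584*(-1/8802) = 686132353/137170368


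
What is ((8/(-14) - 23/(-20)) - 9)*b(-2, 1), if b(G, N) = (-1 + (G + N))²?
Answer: -1179/35 ≈ -33.686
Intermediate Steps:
b(G, N) = (-1 + G + N)²
((8/(-14) - 23/(-20)) - 9)*b(-2, 1) = ((8/(-14) - 23/(-20)) - 9)*(-1 - 2 + 1)² = ((8*(-1/14) - 23*(-1/20)) - 9)*(-2)² = ((-4/7 + 23/20) - 9)*4 = (81/140 - 9)*4 = -1179/140*4 = -1179/35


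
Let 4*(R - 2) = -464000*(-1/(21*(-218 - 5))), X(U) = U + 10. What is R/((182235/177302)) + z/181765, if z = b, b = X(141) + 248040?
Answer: -644943576849713/31023886676265 ≈ -20.789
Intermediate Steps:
X(U) = 10 + U
R = -106634/4683 (R = 2 + (-464000*(-1/(21*(-218 - 5))))/4 = 2 + (-464000/((-223*(-21))))/4 = 2 + (-464000/4683)/4 = 2 + (-464000*1/4683)/4 = 2 + (¼)*(-464000/4683) = 2 - 116000/4683 = -106634/4683 ≈ -22.770)
b = 248191 (b = (10 + 141) + 248040 = 151 + 248040 = 248191)
z = 248191
R/((182235/177302)) + z/181765 = -106634/(4683*(182235/177302)) + 248191/181765 = -106634/(4683*(182235*(1/177302))) + 248191*(1/181765) = -106634/(4683*182235/177302) + 248191/181765 = -106634/4683*177302/182235 + 248191/181765 = -18906421468/853406505 + 248191/181765 = -644943576849713/31023886676265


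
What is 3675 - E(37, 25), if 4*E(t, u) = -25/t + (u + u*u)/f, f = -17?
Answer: 9270775/2516 ≈ 3684.7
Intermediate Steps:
E(t, u) = -25/(4*t) - u/68 - u²/68 (E(t, u) = (-25/t + (u + u*u)/(-17))/4 = (-25/t + (u + u²)*(-1/17))/4 = (-25/t + (-u/17 - u²/17))/4 = (-25/t - u/17 - u²/17)/4 = -25/(4*t) - u/68 - u²/68)
3675 - E(37, 25) = 3675 - (-425 - 1*37*25*(1 + 25))/(68*37) = 3675 - (-425 - 1*37*25*26)/(68*37) = 3675 - (-425 - 24050)/(68*37) = 3675 - (-24475)/(68*37) = 3675 - 1*(-24475/2516) = 3675 + 24475/2516 = 9270775/2516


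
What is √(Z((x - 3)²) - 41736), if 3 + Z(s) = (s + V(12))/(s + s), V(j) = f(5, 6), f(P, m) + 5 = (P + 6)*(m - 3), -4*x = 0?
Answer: I*√1502530/6 ≈ 204.3*I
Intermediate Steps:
x = 0 (x = -¼*0 = 0)
f(P, m) = -5 + (-3 + m)*(6 + P) (f(P, m) = -5 + (P + 6)*(m - 3) = -5 + (6 + P)*(-3 + m) = -5 + (-3 + m)*(6 + P))
V(j) = 28 (V(j) = -23 - 3*5 + 6*6 + 5*6 = -23 - 15 + 36 + 30 = 28)
Z(s) = -3 + (28 + s)/(2*s) (Z(s) = -3 + (s + 28)/(s + s) = -3 + (28 + s)/((2*s)) = -3 + (28 + s)*(1/(2*s)) = -3 + (28 + s)/(2*s))
√(Z((x - 3)²) - 41736) = √((-5/2 + 14/((0 - 3)²)) - 41736) = √((-5/2 + 14/((-3)²)) - 41736) = √((-5/2 + 14/9) - 41736) = √(-17/18 - 41736) = √(-751265/18) = I*√1502530/6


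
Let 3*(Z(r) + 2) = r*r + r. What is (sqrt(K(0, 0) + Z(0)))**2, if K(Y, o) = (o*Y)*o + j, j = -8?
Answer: -10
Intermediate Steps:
Z(r) = -2 + r/3 + r**2/3 (Z(r) = -2 + (r*r + r)/3 = -2 + (r**2 + r)/3 = -2 + (r + r**2)/3 = -2 + (r/3 + r**2/3) = -2 + r/3 + r**2/3)
K(Y, o) = -8 + Y*o**2 (K(Y, o) = (o*Y)*o - 8 = (Y*o)*o - 8 = Y*o**2 - 8 = -8 + Y*o**2)
(sqrt(K(0, 0) + Z(0)))**2 = (sqrt((-8 + 0*0**2) + (-2 + (1/3)*0 + (1/3)*0**2)))**2 = (sqrt((-8 + 0*0) + (-2 + 0 + (1/3)*0)))**2 = (sqrt((-8 + 0) + (-2 + 0 + 0)))**2 = (sqrt(-8 - 2))**2 = (sqrt(-10))**2 = (I*sqrt(10))**2 = -10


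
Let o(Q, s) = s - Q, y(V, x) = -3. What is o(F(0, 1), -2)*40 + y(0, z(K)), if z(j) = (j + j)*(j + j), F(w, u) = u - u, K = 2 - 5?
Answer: -83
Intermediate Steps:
K = -3
F(w, u) = 0
z(j) = 4*j² (z(j) = (2*j)*(2*j) = 4*j²)
o(F(0, 1), -2)*40 + y(0, z(K)) = (-2 - 1*0)*40 - 3 = (-2 + 0)*40 - 3 = -2*40 - 3 = -80 - 3 = -83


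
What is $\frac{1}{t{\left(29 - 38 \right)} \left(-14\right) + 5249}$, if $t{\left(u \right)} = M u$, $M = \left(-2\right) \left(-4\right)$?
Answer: $\frac{1}{6257} \approx 0.00015982$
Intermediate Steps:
$M = 8$
$t{\left(u \right)} = 8 u$
$\frac{1}{t{\left(29 - 38 \right)} \left(-14\right) + 5249} = \frac{1}{8 \left(29 - 38\right) \left(-14\right) + 5249} = \frac{1}{8 \left(-9\right) \left(-14\right) + 5249} = \frac{1}{\left(-72\right) \left(-14\right) + 5249} = \frac{1}{1008 + 5249} = \frac{1}{6257}$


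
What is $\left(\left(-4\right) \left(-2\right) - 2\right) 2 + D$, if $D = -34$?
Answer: $-22$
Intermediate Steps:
$\left(\left(-4\right) \left(-2\right) - 2\right) 2 + D = \left(\left(-4\right) \left(-2\right) - 2\right) 2 - 34 = \left(8 - 2\right) 2 - 34 = 6 \cdot 2 - 34 = 12 - 34 = -22$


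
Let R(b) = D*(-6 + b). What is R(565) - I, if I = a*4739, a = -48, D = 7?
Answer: 231385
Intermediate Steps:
I = -227472 (I = -48*4739 = -227472)
R(b) = -42 + 7*b (R(b) = 7*(-6 + b) = -42 + 7*b)
R(565) - I = (-42 + 7*565) - 1*(-227472) = (-42 + 3955) + 227472 = 3913 + 227472 = 231385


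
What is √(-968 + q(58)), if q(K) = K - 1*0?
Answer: I*√910 ≈ 30.166*I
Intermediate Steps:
q(K) = K (q(K) = K + 0 = K)
√(-968 + q(58)) = √(-968 + 58) = √(-910) = I*√910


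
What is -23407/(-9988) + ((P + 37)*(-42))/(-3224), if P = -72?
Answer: 3798863/2012582 ≈ 1.8876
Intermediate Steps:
-23407/(-9988) + ((P + 37)*(-42))/(-3224) = -23407/(-9988) + ((-72 + 37)*(-42))/(-3224) = -23407*(-1/9988) - 35*(-42)*(-1/3224) = 23407/9988 + 1470*(-1/3224) = 23407/9988 - 735/1612 = 3798863/2012582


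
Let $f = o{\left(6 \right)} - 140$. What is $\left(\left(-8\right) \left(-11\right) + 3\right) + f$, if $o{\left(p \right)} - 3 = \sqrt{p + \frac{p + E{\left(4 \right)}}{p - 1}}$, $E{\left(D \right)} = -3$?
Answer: $-46 + \frac{\sqrt{165}}{5} \approx -43.431$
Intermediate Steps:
$o{\left(p \right)} = 3 + \sqrt{p + \frac{-3 + p}{-1 + p}}$ ($o{\left(p \right)} = 3 + \sqrt{p + \frac{p - 3}{p - 1}} = 3 + \sqrt{p + \frac{-3 + p}{-1 + p}}$)
$f = -137 + \frac{\sqrt{165}}{5}$ ($f = \left(3 + \sqrt{\frac{-3 + 6^{2}}{-1 + 6}}\right) - 140 = \left(3 + \sqrt{\frac{-3 + 36}{5}}\right) - 140 = \left(3 + \sqrt{\frac{1}{5} \cdot 33}\right) - 140 = \left(3 + \sqrt{\frac{33}{5}}\right) - 140 = \left(3 + \frac{\sqrt{165}}{5}\right) - 140 = -137 + \frac{\sqrt{165}}{5} \approx -134.43$)
$\left(\left(-8\right) \left(-11\right) + 3\right) + f = \left(\left(-8\right) \left(-11\right) + 3\right) - \left(137 - \frac{\sqrt{165}}{5}\right) = \left(88 + 3\right) - \left(137 - \frac{\sqrt{165}}{5}\right) = 91 - \left(137 - \frac{\sqrt{165}}{5}\right) = -46 + \frac{\sqrt{165}}{5}$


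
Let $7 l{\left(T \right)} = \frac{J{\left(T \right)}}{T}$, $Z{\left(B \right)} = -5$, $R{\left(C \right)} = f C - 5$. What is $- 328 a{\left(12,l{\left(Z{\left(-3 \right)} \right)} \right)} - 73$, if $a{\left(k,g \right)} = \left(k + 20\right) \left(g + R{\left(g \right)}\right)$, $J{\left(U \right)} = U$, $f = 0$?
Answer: $\frac{356353}{7} \approx 50908.0$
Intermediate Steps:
$R{\left(C \right)} = -5$ ($R{\left(C \right)} = 0 C - 5 = 0 - 5 = -5$)
$l{\left(T \right)} = \frac{1}{7}$ ($l{\left(T \right)} = \frac{T \frac{1}{T}}{7} = \frac{1}{7} \cdot 1 = \frac{1}{7}$)
$a{\left(k,g \right)} = \left(-5 + g\right) \left(20 + k\right)$ ($a{\left(k,g \right)} = \left(k + 20\right) \left(g - 5\right) = \left(20 + k\right) \left(-5 + g\right) = \left(-5 + g\right) \left(20 + k\right)$)
$- 328 a{\left(12,l{\left(Z{\left(-3 \right)} \right)} \right)} - 73 = - 328 \left(-100 - 60 + 20 \cdot \frac{1}{7} + \frac{1}{7} \cdot 12\right) - 73 = - 328 \left(-100 - 60 + \frac{20}{7} + \frac{12}{7}\right) - 73 = \left(-328\right) \left(- \frac{1088}{7}\right) - 73 = \frac{356864}{7} - 73 = \frac{356353}{7}$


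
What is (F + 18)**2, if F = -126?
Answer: 11664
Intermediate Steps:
(F + 18)**2 = (-126 + 18)**2 = (-108)**2 = 11664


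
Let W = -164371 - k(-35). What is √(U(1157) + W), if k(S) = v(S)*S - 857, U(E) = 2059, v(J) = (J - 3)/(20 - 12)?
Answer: I*√646485/2 ≈ 402.02*I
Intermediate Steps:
v(J) = -3/8 + J/8 (v(J) = (-3 + J)/8 = (-3 + J)*(⅛) = -3/8 + J/8)
k(S) = -857 + S*(-3/8 + S/8) (k(S) = (-3/8 + S/8)*S - 857 = S*(-3/8 + S/8) - 857 = -857 + S*(-3/8 + S/8))
W = -654721/4 (W = -164371 - (-857 + (⅛)*(-35)*(-3 - 35)) = -164371 - (-857 + (⅛)*(-35)*(-38)) = -164371 - (-857 + 665/4) = -164371 - 1*(-2763/4) = -164371 + 2763/4 = -654721/4 ≈ -1.6368e+5)
√(U(1157) + W) = √(2059 - 654721/4) = √(-646485/4) = I*√646485/2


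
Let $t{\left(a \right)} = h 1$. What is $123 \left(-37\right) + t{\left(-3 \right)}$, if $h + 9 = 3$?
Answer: $-4557$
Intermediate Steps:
$h = -6$ ($h = -9 + 3 = -6$)
$t{\left(a \right)} = -6$ ($t{\left(a \right)} = \left(-6\right) 1 = -6$)
$123 \left(-37\right) + t{\left(-3 \right)} = 123 \left(-37\right) - 6 = -4551 - 6 = -4557$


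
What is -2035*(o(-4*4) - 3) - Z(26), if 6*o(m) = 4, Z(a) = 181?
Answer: 13702/3 ≈ 4567.3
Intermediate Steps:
o(m) = 2/3 (o(m) = (1/6)*4 = 2/3)
-2035*(o(-4*4) - 3) - Z(26) = -2035*(2/3 - 3) - 1*181 = -2035*(-7/3) - 181 = 14245/3 - 181 = 13702/3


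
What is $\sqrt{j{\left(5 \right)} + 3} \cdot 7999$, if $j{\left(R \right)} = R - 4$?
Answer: $15998$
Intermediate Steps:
$j{\left(R \right)} = -4 + R$
$\sqrt{j{\left(5 \right)} + 3} \cdot 7999 = \sqrt{\left(-4 + 5\right) + 3} \cdot 7999 = \sqrt{1 + 3} \cdot 7999 = \sqrt{4} \cdot 7999 = 2 \cdot 7999 = 15998$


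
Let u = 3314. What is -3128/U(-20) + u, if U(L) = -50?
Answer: 84414/25 ≈ 3376.6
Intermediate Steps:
-3128/U(-20) + u = -3128/(-50) + 3314 = -3128*(-1/50) + 3314 = 1564/25 + 3314 = 84414/25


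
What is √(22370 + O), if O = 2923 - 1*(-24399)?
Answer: 2*√12423 ≈ 222.92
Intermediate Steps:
O = 27322 (O = 2923 + 24399 = 27322)
√(22370 + O) = √(22370 + 27322) = √49692 = 2*√12423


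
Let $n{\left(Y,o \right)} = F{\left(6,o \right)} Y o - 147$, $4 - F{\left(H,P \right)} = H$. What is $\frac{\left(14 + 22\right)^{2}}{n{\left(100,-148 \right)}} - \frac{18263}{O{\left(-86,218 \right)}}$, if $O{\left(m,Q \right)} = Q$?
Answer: $- \frac{537617611}{6420754} \approx -83.731$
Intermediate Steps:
$F{\left(H,P \right)} = 4 - H$
$n{\left(Y,o \right)} = -147 - 2 Y o$ ($n{\left(Y,o \right)} = \left(4 - 6\right) Y o - 147 = - 2 Y o - 147 = -147 - 2 Y o$)
$\frac{\left(14 + 22\right)^{2}}{n{\left(100,-148 \right)}} - \frac{18263}{O{\left(-86,218 \right)}} = \frac{\left(14 + 22\right)^{2}}{-147 - 200 \left(-148\right)} - \frac{18263}{218} = \frac{36^{2}}{-147 + 29600} - \frac{18263}{218} = \frac{1296}{29453} - \frac{18263}{218} = - \frac{537617611}{6420754}$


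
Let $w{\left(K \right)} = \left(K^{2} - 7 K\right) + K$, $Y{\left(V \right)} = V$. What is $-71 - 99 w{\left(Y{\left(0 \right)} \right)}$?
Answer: $-71$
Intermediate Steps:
$w{\left(K \right)} = K^{2} - 6 K$
$-71 - 99 w{\left(Y{\left(0 \right)} \right)} = -71 - 99 \cdot 0 \left(-6 + 0\right) = -71 - 99 \cdot 0 \left(-6\right) = -71 - 0 = -71 + 0 = -71$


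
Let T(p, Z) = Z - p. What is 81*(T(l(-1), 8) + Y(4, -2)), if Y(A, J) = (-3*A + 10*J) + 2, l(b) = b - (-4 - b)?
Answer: -1944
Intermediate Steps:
l(b) = 4 + 2*b (l(b) = b + (4 + b) = 4 + 2*b)
Y(A, J) = 2 - 3*A + 10*J
81*(T(l(-1), 8) + Y(4, -2)) = 81*((8 - (4 + 2*(-1))) + (2 - 3*4 + 10*(-2))) = 81*((8 - (4 - 2)) + (2 - 12 - 20)) = 81*((8 - 1*2) - 30) = 81*((8 - 2) - 30) = 81*(6 - 30) = 81*(-24) = -1944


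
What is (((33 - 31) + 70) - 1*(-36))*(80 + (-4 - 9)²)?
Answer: 26892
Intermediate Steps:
(((33 - 31) + 70) - 1*(-36))*(80 + (-4 - 9)²) = ((2 + 70) + 36)*(80 + (-13)²) = (72 + 36)*(80 + 169) = 108*249 = 26892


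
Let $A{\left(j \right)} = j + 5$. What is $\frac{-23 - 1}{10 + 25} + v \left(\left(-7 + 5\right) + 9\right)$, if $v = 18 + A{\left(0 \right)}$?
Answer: $\frac{5611}{35} \approx 160.31$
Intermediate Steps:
$A{\left(j \right)} = 5 + j$
$v = 23$ ($v = 18 + \left(5 + 0\right) = 18 + 5 = 23$)
$\frac{-23 - 1}{10 + 25} + v \left(\left(-7 + 5\right) + 9\right) = \frac{-23 - 1}{10 + 25} + 23 \left(\left(-7 + 5\right) + 9\right) = - \frac{24}{35} + 23 \left(-2 + 9\right) = \left(-24\right) \frac{1}{35} + 23 \cdot 7 = - \frac{24}{35} + 161 = \frac{5611}{35}$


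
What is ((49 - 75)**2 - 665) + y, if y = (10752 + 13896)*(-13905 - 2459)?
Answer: -403339861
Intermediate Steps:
y = -403339872 (y = 24648*(-16364) = -403339872)
((49 - 75)**2 - 665) + y = ((49 - 75)**2 - 665) - 403339872 = ((-26)**2 - 665) - 403339872 = (676 - 665) - 403339872 = 11 - 403339872 = -403339861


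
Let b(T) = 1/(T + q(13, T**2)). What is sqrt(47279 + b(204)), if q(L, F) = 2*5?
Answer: sqrt(2165189298)/214 ≈ 217.44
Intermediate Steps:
q(L, F) = 10
b(T) = 1/(10 + T) (b(T) = 1/(T + 10) = 1/(10 + T))
sqrt(47279 + b(204)) = sqrt(47279 + 1/(10 + 204)) = sqrt(47279 + 1/214) = sqrt(10117707/214) = sqrt(2165189298)/214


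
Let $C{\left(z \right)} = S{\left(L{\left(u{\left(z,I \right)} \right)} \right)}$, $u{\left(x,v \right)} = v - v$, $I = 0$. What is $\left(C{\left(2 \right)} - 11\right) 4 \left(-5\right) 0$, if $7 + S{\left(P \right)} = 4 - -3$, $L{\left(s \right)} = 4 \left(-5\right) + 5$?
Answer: $0$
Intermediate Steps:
$u{\left(x,v \right)} = 0$
$L{\left(s \right)} = -15$ ($L{\left(s \right)} = -20 + 5 = -15$)
$S{\left(P \right)} = 0$ ($S{\left(P \right)} = -7 + \left(4 - -3\right) = -7 + \left(4 + 3\right) = -7 + 7 = 0$)
$C{\left(z \right)} = 0$
$\left(C{\left(2 \right)} - 11\right) 4 \left(-5\right) 0 = \left(0 - 11\right) 4 \left(-5\right) 0 = - 11 \left(\left(-20\right) 0\right) = \left(-11\right) 0 = 0$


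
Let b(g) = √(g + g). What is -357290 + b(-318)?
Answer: -357290 + 2*I*√159 ≈ -3.5729e+5 + 25.219*I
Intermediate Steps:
b(g) = √2*√g (b(g) = √(2*g) = √2*√g)
-357290 + b(-318) = -357290 + √2*√(-318) = -357290 + √2*(I*√318) = -357290 + 2*I*√159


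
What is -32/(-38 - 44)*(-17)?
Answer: -272/41 ≈ -6.6341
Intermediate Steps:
-32/(-38 - 44)*(-17) = -32/(-82)*(-17) = -32*(-1/82)*(-17) = (16/41)*(-17) = -272/41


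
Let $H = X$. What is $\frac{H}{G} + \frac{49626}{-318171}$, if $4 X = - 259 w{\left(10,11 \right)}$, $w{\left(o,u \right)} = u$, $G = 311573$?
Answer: $- \frac{20918318657}{132177990644} \approx -0.15826$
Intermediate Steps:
$X = - \frac{2849}{4}$ ($X = \frac{\left(-259\right) 11}{4} = \frac{1}{4} \left(-2849\right) = - \frac{2849}{4} \approx -712.25$)
$H = - \frac{2849}{4} \approx -712.25$
$\frac{H}{G} + \frac{49626}{-318171} = - \frac{2849}{4 \cdot 311573} + \frac{49626}{-318171} = \left(- \frac{2849}{4}\right) \frac{1}{311573} + 49626 \left(- \frac{1}{318171}\right) = - \frac{2849}{1246292} - \frac{16542}{106057} = - \frac{20918318657}{132177990644}$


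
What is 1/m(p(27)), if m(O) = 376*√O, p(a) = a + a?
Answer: √6/6768 ≈ 0.00036192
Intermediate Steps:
p(a) = 2*a
1/m(p(27)) = 1/(376*√(2*27)) = 1/(376*√54) = 1/(376*(3*√6)) = 1/(1128*√6) = √6/6768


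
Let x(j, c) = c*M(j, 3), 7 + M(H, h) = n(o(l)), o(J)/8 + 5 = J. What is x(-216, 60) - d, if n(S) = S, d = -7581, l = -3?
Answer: 3321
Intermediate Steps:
o(J) = -40 + 8*J
M(H, h) = -71 (M(H, h) = -7 + (-40 + 8*(-3)) = -7 + (-40 - 24) = -7 - 64 = -71)
x(j, c) = -71*c (x(j, c) = c*(-71) = -71*c)
x(-216, 60) - d = -71*60 - 1*(-7581) = -4260 + 7581 = 3321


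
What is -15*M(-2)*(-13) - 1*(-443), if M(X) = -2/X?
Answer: 638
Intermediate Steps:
-15*M(-2)*(-13) - 1*(-443) = -(-30)/(-2)*(-13) - 1*(-443) = -(-30)*(-1)/2*(-13) + 443 = -15*1*(-13) + 443 = -15*(-13) + 443 = 195 + 443 = 638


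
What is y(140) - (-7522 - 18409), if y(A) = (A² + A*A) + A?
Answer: 65271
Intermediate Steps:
y(A) = A + 2*A² (y(A) = (A² + A²) + A = 2*A² + A = A + 2*A²)
y(140) - (-7522 - 18409) = 140*(1 + 2*140) - (-7522 - 18409) = 140*(1 + 280) - 1*(-25931) = 140*281 + 25931 = 39340 + 25931 = 65271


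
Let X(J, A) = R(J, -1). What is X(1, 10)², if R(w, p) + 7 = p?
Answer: 64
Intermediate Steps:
R(w, p) = -7 + p
X(J, A) = -8 (X(J, A) = -7 - 1 = -8)
X(1, 10)² = (-8)² = 64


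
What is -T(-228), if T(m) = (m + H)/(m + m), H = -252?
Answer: -20/19 ≈ -1.0526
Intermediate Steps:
T(m) = (-252 + m)/(2*m) (T(m) = (m - 252)/(m + m) = (-252 + m)/((2*m)) = (-252 + m)*(1/(2*m)) = (-252 + m)/(2*m))
-T(-228) = -(-252 - 228)/(2*(-228)) = -(-1)*(-480)/(2*228) = -1*20/19 = -20/19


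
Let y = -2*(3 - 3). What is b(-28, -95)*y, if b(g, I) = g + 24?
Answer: 0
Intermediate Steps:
b(g, I) = 24 + g
y = 0 (y = -2*0 = 0)
b(-28, -95)*y = (24 - 28)*0 = -4*0 = 0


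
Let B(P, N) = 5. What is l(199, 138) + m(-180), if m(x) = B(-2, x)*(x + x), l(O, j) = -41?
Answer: -1841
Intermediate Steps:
m(x) = 10*x (m(x) = 5*(x + x) = 5*(2*x) = 10*x)
l(199, 138) + m(-180) = -41 + 10*(-180) = -41 - 1800 = -1841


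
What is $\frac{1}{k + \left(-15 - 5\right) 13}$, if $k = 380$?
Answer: $\frac{1}{120} \approx 0.0083333$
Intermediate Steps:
$\frac{1}{k + \left(-15 - 5\right) 13} = \frac{1}{380 + \left(-15 - 5\right) 13} = \frac{1}{380 - 260} = \frac{1}{120}$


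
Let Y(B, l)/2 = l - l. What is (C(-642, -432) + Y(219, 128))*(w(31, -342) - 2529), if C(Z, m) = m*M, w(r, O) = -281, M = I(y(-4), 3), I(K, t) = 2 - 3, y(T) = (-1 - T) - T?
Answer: -1213920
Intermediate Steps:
y(T) = -1 - 2*T
I(K, t) = -1
Y(B, l) = 0 (Y(B, l) = 2*(l - l) = 2*0 = 0)
M = -1
C(Z, m) = -m (C(Z, m) = m*(-1) = -m)
(C(-642, -432) + Y(219, 128))*(w(31, -342) - 2529) = (-1*(-432) + 0)*(-281 - 2529) = (432 + 0)*(-2810) = 432*(-2810) = -1213920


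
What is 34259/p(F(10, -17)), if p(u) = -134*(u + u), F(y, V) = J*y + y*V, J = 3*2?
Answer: 34259/29480 ≈ 1.1621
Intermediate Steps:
J = 6
F(y, V) = 6*y + V*y (F(y, V) = 6*y + y*V = 6*y + V*y)
p(u) = -268*u
34259/p(F(10, -17)) = 34259/((-2680*(6 - 17))) = 34259/((-2680*(-11))) = 34259/((-268*(-110))) = 34259/29480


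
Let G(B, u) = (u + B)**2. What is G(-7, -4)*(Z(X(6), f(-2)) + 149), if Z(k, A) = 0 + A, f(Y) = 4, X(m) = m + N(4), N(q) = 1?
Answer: 18513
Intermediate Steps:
G(B, u) = (B + u)**2
X(m) = 1 + m (X(m) = m + 1 = 1 + m)
Z(k, A) = A
G(-7, -4)*(Z(X(6), f(-2)) + 149) = (-7 - 4)**2*(4 + 149) = (-11)**2*153 = 121*153 = 18513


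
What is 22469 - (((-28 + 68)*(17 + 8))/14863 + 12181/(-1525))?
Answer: 509463560378/22666075 ≈ 22477.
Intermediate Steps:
22469 - (((-28 + 68)*(17 + 8))/14863 + 12181/(-1525)) = 22469 - ((40*25)*(1/14863) + 12181*(-1/1525)) = 22469 - (1000*(1/14863) - 12181/1525) = 22469 - (1000/14863 - 12181/1525) = 22469 - 1*(-179521203/22666075) = 22469 + 179521203/22666075 = 509463560378/22666075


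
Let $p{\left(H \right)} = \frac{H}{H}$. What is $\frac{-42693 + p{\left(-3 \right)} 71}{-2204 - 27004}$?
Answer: $\frac{21311}{14604} \approx 1.4593$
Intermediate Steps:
$p{\left(H \right)} = 1$
$\frac{-42693 + p{\left(-3 \right)} 71}{-2204 - 27004} = \frac{-42693 + 1 \cdot 71}{-2204 - 27004} = \frac{-42693 + 71}{-29208} = \left(-42622\right) \left(- \frac{1}{29208}\right) = \frac{21311}{14604}$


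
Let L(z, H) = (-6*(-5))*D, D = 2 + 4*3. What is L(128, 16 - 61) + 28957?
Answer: 29377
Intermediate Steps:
D = 14 (D = 2 + 12 = 14)
L(z, H) = 420 (L(z, H) = -6*(-5)*14 = 30*14 = 420)
L(128, 16 - 61) + 28957 = 420 + 28957 = 29377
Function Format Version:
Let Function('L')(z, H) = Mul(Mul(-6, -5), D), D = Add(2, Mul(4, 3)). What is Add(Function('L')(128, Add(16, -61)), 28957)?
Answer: 29377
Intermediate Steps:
D = 14 (D = Add(2, 12) = 14)
Function('L')(z, H) = 420 (Function('L')(z, H) = Mul(Mul(-6, -5), 14) = Mul(30, 14) = 420)
Add(Function('L')(128, Add(16, -61)), 28957) = Add(420, 28957) = 29377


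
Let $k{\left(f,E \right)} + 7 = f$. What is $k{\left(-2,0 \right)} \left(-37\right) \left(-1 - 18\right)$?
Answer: $-6327$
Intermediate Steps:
$k{\left(f,E \right)} = -7 + f$
$k{\left(-2,0 \right)} \left(-37\right) \left(-1 - 18\right) = \left(-7 - 2\right) \left(-37\right) \left(-1 - 18\right) = \left(-9\right) \left(-37\right) \left(-1 - 18\right) = 333 \left(-19\right) = -6327$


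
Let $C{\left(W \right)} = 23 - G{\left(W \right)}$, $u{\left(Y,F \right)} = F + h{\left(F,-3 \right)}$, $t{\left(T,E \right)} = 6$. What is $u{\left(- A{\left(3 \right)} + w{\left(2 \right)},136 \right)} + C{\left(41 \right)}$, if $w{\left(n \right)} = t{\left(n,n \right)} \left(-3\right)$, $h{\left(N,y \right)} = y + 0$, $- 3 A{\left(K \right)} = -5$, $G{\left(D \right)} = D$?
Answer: $115$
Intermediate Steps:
$A{\left(K \right)} = \frac{5}{3}$ ($A{\left(K \right)} = \left(- \frac{1}{3}\right) \left(-5\right) = \frac{5}{3}$)
$h{\left(N,y \right)} = y$
$w{\left(n \right)} = -18$ ($w{\left(n \right)} = 6 \left(-3\right) = -18$)
$u{\left(Y,F \right)} = -3 + F$ ($u{\left(Y,F \right)} = F - 3 = -3 + F$)
$C{\left(W \right)} = 23 - W$
$u{\left(- A{\left(3 \right)} + w{\left(2 \right)},136 \right)} + C{\left(41 \right)} = \left(-3 + 136\right) + \left(23 - 41\right) = 133 + \left(23 - 41\right) = 133 - 18 = 115$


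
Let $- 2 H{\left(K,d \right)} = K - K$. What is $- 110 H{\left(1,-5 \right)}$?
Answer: $0$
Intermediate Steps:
$H{\left(K,d \right)} = 0$ ($H{\left(K,d \right)} = - \frac{K - K}{2} = \left(- \frac{1}{2}\right) 0 = 0$)
$- 110 H{\left(1,-5 \right)} = - 110 \cdot 0 = \left(-1\right) 0 = 0$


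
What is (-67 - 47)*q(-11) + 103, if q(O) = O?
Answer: 1357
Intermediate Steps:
(-67 - 47)*q(-11) + 103 = (-67 - 47)*(-11) + 103 = -114*(-11) + 103 = 1254 + 103 = 1357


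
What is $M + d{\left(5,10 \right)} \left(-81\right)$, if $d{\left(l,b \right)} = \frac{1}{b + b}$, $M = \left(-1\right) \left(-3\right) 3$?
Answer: $\frac{99}{20} \approx 4.95$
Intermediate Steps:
$M = 9$ ($M = 3 \cdot 3 = 9$)
$d{\left(l,b \right)} = \frac{1}{2 b}$
$M + d{\left(5,10 \right)} \left(-81\right) = 9 + \frac{1}{2 \cdot 10} \left(-81\right) = 9 + \frac{1}{2} \cdot \frac{1}{10} \left(-81\right) = 9 + \frac{1}{20} \left(-81\right) = 9 - \frac{81}{20} = \frac{99}{20}$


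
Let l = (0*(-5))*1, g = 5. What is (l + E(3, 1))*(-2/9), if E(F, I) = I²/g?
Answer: -2/45 ≈ -0.044444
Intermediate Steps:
E(F, I) = I²/5
l = 0 (l = 0*1 = 0)
(l + E(3, 1))*(-2/9) = (0 + (⅕)*1²)*(-2/9) = (0 + (⅕)*1)*(-2*⅑) = (0 + ⅕)*(-2/9) = (⅕)*(-2/9) = -2/45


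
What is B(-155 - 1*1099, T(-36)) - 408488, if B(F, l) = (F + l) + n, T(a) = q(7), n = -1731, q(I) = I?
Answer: -411466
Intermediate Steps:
T(a) = 7
B(F, l) = -1731 + F + l (B(F, l) = (F + l) - 1731 = -1731 + F + l)
B(-155 - 1*1099, T(-36)) - 408488 = (-1731 + (-155 - 1*1099) + 7) - 408488 = (-1731 + (-155 - 1099) + 7) - 408488 = (-1731 - 1254 + 7) - 408488 = -2978 - 408488 = -411466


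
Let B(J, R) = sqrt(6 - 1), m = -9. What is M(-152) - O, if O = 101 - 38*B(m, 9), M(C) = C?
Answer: -253 + 38*sqrt(5) ≈ -168.03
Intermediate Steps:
B(J, R) = sqrt(5)
O = 101 - 38*sqrt(5) ≈ 16.029
M(-152) - O = -152 - (101 - 38*sqrt(5)) = -152 + (-101 + 38*sqrt(5)) = -253 + 38*sqrt(5)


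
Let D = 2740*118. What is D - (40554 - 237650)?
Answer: 520416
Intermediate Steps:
D = 323320
D - (40554 - 237650) = 323320 - (40554 - 237650) = 323320 - 1*(-197096) = 323320 + 197096 = 520416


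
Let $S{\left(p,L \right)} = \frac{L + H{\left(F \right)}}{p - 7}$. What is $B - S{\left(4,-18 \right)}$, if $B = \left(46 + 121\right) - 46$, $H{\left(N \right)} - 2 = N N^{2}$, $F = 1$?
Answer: $116$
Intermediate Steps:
$H{\left(N \right)} = 2 + N^{3}$ ($H{\left(N \right)} = 2 + N N^{2} = 2 + N^{3}$)
$S{\left(p,L \right)} = \frac{3 + L}{-7 + p}$ ($S{\left(p,L \right)} = \frac{L + \left(2 + 1^{3}\right)}{p - 7} = \frac{L + \left(2 + 1\right)}{-7 + p} = \frac{L + 3}{-7 + p} = \frac{3 + L}{-7 + p}$)
$B = 121$ ($B = 167 - 46 = 121$)
$B - S{\left(4,-18 \right)} = 121 - \frac{3 - 18}{-7 + 4} = 121 - \frac{1}{-3} \left(-15\right) = 121 - \left(- \frac{1}{3}\right) \left(-15\right) = 121 - 5 = 116$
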